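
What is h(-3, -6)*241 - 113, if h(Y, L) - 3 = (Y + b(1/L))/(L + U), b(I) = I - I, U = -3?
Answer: 2071/3 ≈ 690.33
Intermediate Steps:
b(I) = 0
h(Y, L) = 3 + Y/(-3 + L) (h(Y, L) = 3 + (Y + 0)/(L - 3) = 3 + Y/(-3 + L))
h(-3, -6)*241 - 113 = ((-9 - 3 + 3*(-6))/(-3 - 6))*241 - 113 = ((-9 - 3 - 18)/(-9))*241 - 113 = -⅑*(-30)*241 - 113 = (10/3)*241 - 113 = 2410/3 - 113 = 2071/3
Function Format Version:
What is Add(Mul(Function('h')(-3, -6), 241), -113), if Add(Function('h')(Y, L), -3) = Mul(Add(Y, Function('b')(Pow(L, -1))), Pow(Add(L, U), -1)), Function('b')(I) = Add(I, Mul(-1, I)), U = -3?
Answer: Rational(2071, 3) ≈ 690.33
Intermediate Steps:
Function('b')(I) = 0
Function('h')(Y, L) = Add(3, Mul(Y, Pow(Add(-3, L), -1))) (Function('h')(Y, L) = Add(3, Mul(Add(Y, 0), Pow(Add(L, -3), -1))) = Add(3, Mul(Y, Pow(Add(-3, L), -1))))
Add(Mul(Function('h')(-3, -6), 241), -113) = Add(Mul(Mul(Pow(Add(-3, -6), -1), Add(-9, -3, Mul(3, -6))), 241), -113) = Add(Mul(Mul(Pow(-9, -1), Add(-9, -3, -18)), 241), -113) = Add(Mul(Mul(Rational(-1, 9), -30), 241), -113) = Add(Mul(Rational(10, 3), 241), -113) = Add(Rational(2410, 3), -113) = Rational(2071, 3)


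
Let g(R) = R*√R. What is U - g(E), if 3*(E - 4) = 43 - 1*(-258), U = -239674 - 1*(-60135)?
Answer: -179539 - 313*√939/9 ≈ -1.8060e+5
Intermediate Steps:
U = -179539 (U = -239674 + 60135 = -179539)
E = 313/3 (E = 4 + (43 - 1*(-258))/3 = 4 + (43 + 258)/3 = 4 + (⅓)*301 = 4 + 301/3 = 313/3 ≈ 104.33)
g(R) = R^(3/2)
U - g(E) = -179539 - (313/3)^(3/2) = -179539 - 313*√939/9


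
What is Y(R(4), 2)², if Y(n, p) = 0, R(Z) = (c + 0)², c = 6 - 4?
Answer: 0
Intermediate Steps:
c = 2
R(Z) = 4 (R(Z) = (2 + 0)² = 2² = 4)
Y(R(4), 2)² = 0² = 0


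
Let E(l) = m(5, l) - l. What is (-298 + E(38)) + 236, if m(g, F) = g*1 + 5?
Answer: -90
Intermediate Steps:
m(g, F) = 5 + g (m(g, F) = g + 5 = 5 + g)
E(l) = 10 - l (E(l) = (5 + 5) - l = 10 - l)
(-298 + E(38)) + 236 = (-298 + (10 - 1*38)) + 236 = (-298 + (10 - 38)) + 236 = (-298 - 28) + 236 = -326 + 236 = -90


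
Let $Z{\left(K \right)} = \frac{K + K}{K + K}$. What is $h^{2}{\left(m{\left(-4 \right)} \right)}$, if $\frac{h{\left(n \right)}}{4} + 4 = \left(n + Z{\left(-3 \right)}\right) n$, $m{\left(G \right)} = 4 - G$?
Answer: $73984$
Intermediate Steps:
$Z{\left(K \right)} = 1$ ($Z{\left(K \right)} = \frac{2 K}{2 K} = 2 K \frac{1}{2 K} = 1$)
$h{\left(n \right)} = -16 + 4 n \left(1 + n\right)$ ($h{\left(n \right)} = -16 + 4 \left(n + 1\right) n = -16 + 4 \left(1 + n\right) n = -16 + 4 n \left(1 + n\right)$)
$h^{2}{\left(m{\left(-4 \right)} \right)} = \left(-16 + 4 \left(4 - -4\right) + 4 \left(4 - -4\right)^{2}\right)^{2} = \left(-16 + 4 \left(4 + 4\right) + 4 \left(4 + 4\right)^{2}\right)^{2} = \left(-16 + 4 \cdot 8 + 4 \cdot 8^{2}\right)^{2} = \left(-16 + 32 + 4 \cdot 64\right)^{2} = \left(-16 + 32 + 256\right)^{2} = 272^{2} = 73984$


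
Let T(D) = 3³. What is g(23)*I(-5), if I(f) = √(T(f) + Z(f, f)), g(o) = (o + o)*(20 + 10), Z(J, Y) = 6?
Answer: 1380*√33 ≈ 7927.5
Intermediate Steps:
T(D) = 27
g(o) = 60*o (g(o) = (2*o)*30 = 60*o)
I(f) = √33 (I(f) = √(27 + 6) = √33)
g(23)*I(-5) = (60*23)*√33 = 1380*√33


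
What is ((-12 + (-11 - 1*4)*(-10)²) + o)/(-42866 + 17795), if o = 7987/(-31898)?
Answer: 790783/13110078 ≈ 0.060319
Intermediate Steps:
o = -7987/31898 (o = 7987*(-1/31898) = -7987/31898 ≈ -0.25039)
((-12 + (-11 - 1*4)*(-10)²) + o)/(-42866 + 17795) = ((-12 + (-11 - 1*4)*(-10)²) - 7987/31898)/(-42866 + 17795) = ((-12 + (-11 - 4)*100) - 7987/31898)/(-25071) = ((-12 - 15*100) - 7987/31898)*(-1/25071) = ((-12 - 1500) - 7987/31898)*(-1/25071) = (-1512 - 7987/31898)*(-1/25071) = -48237763/31898*(-1/25071) = 790783/13110078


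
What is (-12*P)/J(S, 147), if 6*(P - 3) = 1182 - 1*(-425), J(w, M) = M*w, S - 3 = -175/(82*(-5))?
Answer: -266500/41307 ≈ -6.4517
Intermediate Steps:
S = 281/82 (S = 3 - 175/(82*(-5)) = 3 - 175/(-410) = 3 - 175*(-1/410) = 3 + 35/82 = 281/82 ≈ 3.4268)
P = 1625/6 (P = 3 + (1182 - 1*(-425))/6 = 3 + (1182 + 425)/6 = 3 + (1/6)*1607 = 3 + 1607/6 = 1625/6 ≈ 270.83)
(-12*P)/J(S, 147) = (-12*1625/6)/((147*(281/82))) = -3250/41307/82 = -3250*82/41307 = -266500/41307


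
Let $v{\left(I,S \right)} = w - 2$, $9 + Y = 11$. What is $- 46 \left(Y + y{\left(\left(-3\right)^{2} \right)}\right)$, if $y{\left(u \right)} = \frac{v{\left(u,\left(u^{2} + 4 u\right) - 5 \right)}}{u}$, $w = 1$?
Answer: $- \frac{782}{9} \approx -86.889$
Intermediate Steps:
$Y = 2$ ($Y = -9 + 11 = 2$)
$v{\left(I,S \right)} = -1$ ($v{\left(I,S \right)} = 1 - 2 = -1$)
$y{\left(u \right)} = - \frac{1}{u}$
$- 46 \left(Y + y{\left(\left(-3\right)^{2} \right)}\right) = - 46 \left(2 - \frac{1}{\left(-3\right)^{2}}\right) = - 46 \left(2 - \frac{1}{9}\right) = \left(-46\right) \frac{17}{9} = - \frac{782}{9}$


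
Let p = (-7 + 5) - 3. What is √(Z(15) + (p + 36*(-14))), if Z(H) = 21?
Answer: 2*I*√122 ≈ 22.091*I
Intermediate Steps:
p = -5 (p = -2 - 3 = -5)
√(Z(15) + (p + 36*(-14))) = √(21 + (-5 + 36*(-14))) = √(21 + (-5 - 504)) = √(21 - 509) = √(-488) = 2*I*√122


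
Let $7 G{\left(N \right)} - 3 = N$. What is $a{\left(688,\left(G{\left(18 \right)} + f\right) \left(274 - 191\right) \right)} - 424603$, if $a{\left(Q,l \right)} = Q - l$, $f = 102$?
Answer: $-432630$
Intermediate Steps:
$G{\left(N \right)} = \frac{3}{7} + \frac{N}{7}$
$a{\left(688,\left(G{\left(18 \right)} + f\right) \left(274 - 191\right) \right)} - 424603 = \left(688 - \left(\left(\frac{3}{7} + \frac{1}{7} \cdot 18\right) + 102\right) \left(274 - 191\right)\right) - 424603 = \left(688 - \left(\left(\frac{3}{7} + \frac{18}{7}\right) + 102\right) 83\right) - 424603 = \left(688 - \left(3 + 102\right) 83\right) - 424603 = \left(688 - 105 \cdot 83\right) - 424603 = \left(688 - 8715\right) - 424603 = -8027 - 424603 = -432630$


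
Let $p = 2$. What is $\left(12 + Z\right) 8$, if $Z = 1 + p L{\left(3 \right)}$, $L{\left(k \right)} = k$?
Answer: $152$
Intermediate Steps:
$Z = 7$ ($Z = 1 + 2 \cdot 3 = 1 + 6 = 7$)
$\left(12 + Z\right) 8 = \left(12 + 7\right) 8 = 19 \cdot 8 = 152$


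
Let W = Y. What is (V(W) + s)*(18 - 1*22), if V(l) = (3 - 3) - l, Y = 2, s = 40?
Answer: -152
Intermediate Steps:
W = 2
V(l) = -l (V(l) = 0 - l = -l)
(V(W) + s)*(18 - 1*22) = (-1*2 + 40)*(18 - 1*22) = (-2 + 40)*(18 - 22) = 38*(-4) = -152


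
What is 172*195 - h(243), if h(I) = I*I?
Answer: -25509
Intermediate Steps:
h(I) = I²
172*195 - h(243) = 172*195 - 1*243² = 33540 - 1*59049 = 33540 - 59049 = -25509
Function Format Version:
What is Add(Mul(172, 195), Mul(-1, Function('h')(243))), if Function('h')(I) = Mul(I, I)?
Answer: -25509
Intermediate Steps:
Function('h')(I) = Pow(I, 2)
Add(Mul(172, 195), Mul(-1, Function('h')(243))) = Add(Mul(172, 195), Mul(-1, Pow(243, 2))) = Add(33540, Mul(-1, 59049)) = Add(33540, -59049) = -25509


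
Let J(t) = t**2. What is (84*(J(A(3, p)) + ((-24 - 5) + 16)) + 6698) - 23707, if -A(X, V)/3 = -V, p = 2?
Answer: -15077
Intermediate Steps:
A(X, V) = 3*V (A(X, V) = -(-3)*V = 3*V)
(84*(J(A(3, p)) + ((-24 - 5) + 16)) + 6698) - 23707 = (84*((3*2)**2 + ((-24 - 5) + 16)) + 6698) - 23707 = (84*(6**2 + (-29 + 16)) + 6698) - 23707 = (84*(36 - 13) + 6698) - 23707 = (84*23 + 6698) - 23707 = (1932 + 6698) - 23707 = 8630 - 23707 = -15077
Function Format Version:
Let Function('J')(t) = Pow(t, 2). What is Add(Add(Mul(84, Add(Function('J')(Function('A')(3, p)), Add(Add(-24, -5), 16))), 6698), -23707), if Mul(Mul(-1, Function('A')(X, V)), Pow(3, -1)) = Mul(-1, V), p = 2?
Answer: -15077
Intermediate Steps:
Function('A')(X, V) = Mul(3, V) (Function('A')(X, V) = Mul(-3, Mul(-1, V)) = Mul(3, V))
Add(Add(Mul(84, Add(Function('J')(Function('A')(3, p)), Add(Add(-24, -5), 16))), 6698), -23707) = Add(Add(Mul(84, Add(Pow(Mul(3, 2), 2), Add(Add(-24, -5), 16))), 6698), -23707) = Add(Add(Mul(84, Add(Pow(6, 2), Add(-29, 16))), 6698), -23707) = Add(Add(Mul(84, Add(36, -13)), 6698), -23707) = Add(Add(Mul(84, 23), 6698), -23707) = Add(Add(1932, 6698), -23707) = Add(8630, -23707) = -15077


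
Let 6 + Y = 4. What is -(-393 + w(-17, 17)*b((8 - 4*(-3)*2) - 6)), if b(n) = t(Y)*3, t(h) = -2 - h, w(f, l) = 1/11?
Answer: 393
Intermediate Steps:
Y = -2 (Y = -6 + 4 = -2)
w(f, l) = 1/11
b(n) = 0 (b(n) = (-2 - 1*(-2))*3 = (-2 + 2)*3 = 0*3 = 0)
-(-393 + w(-17, 17)*b((8 - 4*(-3)*2) - 6)) = -(-393 + (1/11)*0) = -(-393 + 0) = -1*(-393) = 393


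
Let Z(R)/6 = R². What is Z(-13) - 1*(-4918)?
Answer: 5932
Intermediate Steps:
Z(R) = 6*R²
Z(-13) - 1*(-4918) = 6*(-13)² - 1*(-4918) = 6*169 + 4918 = 1014 + 4918 = 5932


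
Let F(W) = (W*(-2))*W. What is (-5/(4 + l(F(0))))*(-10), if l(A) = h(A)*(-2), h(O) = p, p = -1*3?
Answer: 5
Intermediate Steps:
p = -3
F(W) = -2*W² (F(W) = (-2*W)*W = -2*W²)
h(O) = -3
l(A) = 6 (l(A) = -3*(-2) = 6)
(-5/(4 + l(F(0))))*(-10) = (-5/(4 + 6))*(-10) = (-5/10)*(-10) = ((⅒)*(-5))*(-10) = -½*(-10) = 5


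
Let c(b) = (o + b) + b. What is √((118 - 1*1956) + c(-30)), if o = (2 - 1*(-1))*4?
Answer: I*√1886 ≈ 43.428*I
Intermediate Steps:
o = 12 (o = (2 + 1)*4 = 3*4 = 12)
c(b) = 12 + 2*b (c(b) = (12 + b) + b = 12 + 2*b)
√((118 - 1*1956) + c(-30)) = √((118 - 1*1956) + (12 + 2*(-30))) = √((118 - 1956) + (12 - 60)) = √(-1838 - 48) = √(-1886) = I*√1886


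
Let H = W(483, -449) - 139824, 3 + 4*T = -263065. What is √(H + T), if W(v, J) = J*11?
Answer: I*√210530 ≈ 458.84*I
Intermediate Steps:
W(v, J) = 11*J
T = -65767 (T = -¾ + (¼)*(-263065) = -¾ - 263065/4 = -65767)
H = -144763 (H = 11*(-449) - 139824 = -4939 - 139824 = -144763)
√(H + T) = √(-144763 - 65767) = √(-210530) = I*√210530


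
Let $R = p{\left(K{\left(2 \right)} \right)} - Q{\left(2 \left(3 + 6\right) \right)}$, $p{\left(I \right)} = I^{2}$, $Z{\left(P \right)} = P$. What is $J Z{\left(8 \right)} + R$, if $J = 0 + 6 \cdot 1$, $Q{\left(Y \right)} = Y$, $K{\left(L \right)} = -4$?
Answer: $46$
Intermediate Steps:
$R = -2$ ($R = \left(-4\right)^{2} - 2 \left(3 + 6\right) = 16 - 2 \cdot 9 = 16 - 18 = -2$)
$J = 6$ ($J = 0 + 6 = 6$)
$J Z{\left(8 \right)} + R = 6 \cdot 8 - 2 = 48 - 2 = 46$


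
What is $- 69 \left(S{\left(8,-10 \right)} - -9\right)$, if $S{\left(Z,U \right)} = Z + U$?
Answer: $-483$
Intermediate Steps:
$S{\left(Z,U \right)} = U + Z$
$- 69 \left(S{\left(8,-10 \right)} - -9\right) = - 69 \left(\left(-10 + 8\right) - -9\right) = - 69 \left(-2 + \left(-6 + 15\right)\right) = - 69 \left(-2 + 9\right) = \left(-69\right) 7 = -483$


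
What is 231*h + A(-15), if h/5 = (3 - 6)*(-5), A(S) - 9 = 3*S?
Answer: 17289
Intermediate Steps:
A(S) = 9 + 3*S
h = 75 (h = 5*((3 - 6)*(-5)) = 5*(-3*(-5)) = 5*15 = 75)
231*h + A(-15) = 231*75 + (9 + 3*(-15)) = 17325 + (9 - 45) = 17325 - 36 = 17289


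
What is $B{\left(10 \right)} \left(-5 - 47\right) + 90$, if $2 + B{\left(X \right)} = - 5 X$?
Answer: $2794$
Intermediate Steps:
$B{\left(X \right)} = -2 - 5 X$
$B{\left(10 \right)} \left(-5 - 47\right) + 90 = \left(-2 - 50\right) \left(-5 - 47\right) + 90 = \left(-2 - 50\right) \left(-52\right) + 90 = \left(-52\right) \left(-52\right) + 90 = 2704 + 90 = 2794$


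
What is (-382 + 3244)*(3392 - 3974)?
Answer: -1665684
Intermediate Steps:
(-382 + 3244)*(3392 - 3974) = 2862*(-582) = -1665684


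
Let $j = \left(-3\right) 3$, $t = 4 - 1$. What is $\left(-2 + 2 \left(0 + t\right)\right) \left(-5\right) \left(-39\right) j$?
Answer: $-7020$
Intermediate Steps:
$t = 3$ ($t = 4 - 1 = 3$)
$j = -9$
$\left(-2 + 2 \left(0 + t\right)\right) \left(-5\right) \left(-39\right) j = \left(-2 + 2 \left(0 + 3\right)\right) \left(-5\right) \left(-39\right) \left(-9\right) = \left(-2 + 2 \cdot 3\right) \left(-5\right) \left(-39\right) \left(-9\right) = \left(-2 + 6\right) \left(-5\right) \left(-39\right) \left(-9\right) = 4 \left(-5\right) \left(-39\right) \left(-9\right) = \left(-20\right) \left(-39\right) \left(-9\right) = 780 \left(-9\right) = -7020$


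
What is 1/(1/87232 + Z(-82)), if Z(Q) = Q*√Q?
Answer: 87232/4195591692255233 + 623972589568*I*√82/4195591692255233 ≈ 2.0791e-11 + 0.0013467*I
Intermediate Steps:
Z(Q) = Q^(3/2)
1/(1/87232 + Z(-82)) = 1/(1/87232 + (-82)^(3/2)) = 1/(1/87232 - 82*I*√82)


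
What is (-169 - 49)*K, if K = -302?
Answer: 65836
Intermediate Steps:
(-169 - 49)*K = (-169 - 49)*(-302) = -218*(-302) = 65836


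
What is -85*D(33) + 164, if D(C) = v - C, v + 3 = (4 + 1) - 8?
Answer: 3479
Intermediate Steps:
v = -6 (v = -3 + ((4 + 1) - 8) = -3 + (5 - 8) = -3 - 3 = -6)
D(C) = -6 - C
-85*D(33) + 164 = -85*(-6 - 1*33) + 164 = -85*(-6 - 33) + 164 = -85*(-39) + 164 = 3315 + 164 = 3479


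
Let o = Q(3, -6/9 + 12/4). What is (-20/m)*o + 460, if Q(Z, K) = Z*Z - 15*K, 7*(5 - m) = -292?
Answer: 154060/327 ≈ 471.13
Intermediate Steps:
m = 327/7 (m = 5 - ⅐*(-292) = 5 + 292/7 = 327/7 ≈ 46.714)
Q(Z, K) = Z² - 15*K
o = -26 (o = 3² - 15*(-6/9 + 12/4) = 9 - 15*(-6*⅑ + 12*(¼)) = 9 - 15*(-⅔ + 3) = 9 - 15*7/3 = 9 - 35 = -26)
(-20/m)*o + 460 = -20/327/7*(-26) + 460 = -20*7/327*(-26) + 460 = -140/327*(-26) + 460 = 3640/327 + 460 = 154060/327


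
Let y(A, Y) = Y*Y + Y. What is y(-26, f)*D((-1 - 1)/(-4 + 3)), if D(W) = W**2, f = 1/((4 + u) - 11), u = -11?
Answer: -17/81 ≈ -0.20988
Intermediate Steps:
f = -1/18 (f = 1/((4 - 11) - 11) = 1/(-7 - 11) = 1/(-18) = -1/18 ≈ -0.055556)
y(A, Y) = Y + Y**2 (y(A, Y) = Y**2 + Y = Y + Y**2)
y(-26, f)*D((-1 - 1)/(-4 + 3)) = (-(1 - 1/18)/18)*((-1 - 1)/(-4 + 3))**2 = (-1/18*17/18)*(-2/(-1))**2 = -17*(-2*(-1))**2/324 = -17/324*2**2 = -17/324*4 = -17/81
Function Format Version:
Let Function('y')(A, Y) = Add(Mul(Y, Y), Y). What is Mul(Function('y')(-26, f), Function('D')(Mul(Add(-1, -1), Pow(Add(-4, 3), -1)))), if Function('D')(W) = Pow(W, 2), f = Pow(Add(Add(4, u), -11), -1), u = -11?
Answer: Rational(-17, 81) ≈ -0.20988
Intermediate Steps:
f = Rational(-1, 18) (f = Pow(Add(Add(4, -11), -11), -1) = Pow(Add(-7, -11), -1) = Pow(-18, -1) = Rational(-1, 18) ≈ -0.055556)
Function('y')(A, Y) = Add(Y, Pow(Y, 2)) (Function('y')(A, Y) = Add(Pow(Y, 2), Y) = Add(Y, Pow(Y, 2)))
Mul(Function('y')(-26, f), Function('D')(Mul(Add(-1, -1), Pow(Add(-4, 3), -1)))) = Mul(Mul(Rational(-1, 18), Add(1, Rational(-1, 18))), Pow(Mul(Add(-1, -1), Pow(Add(-4, 3), -1)), 2)) = Mul(Mul(Rational(-1, 18), Rational(17, 18)), Pow(Mul(-2, Pow(-1, -1)), 2)) = Mul(Rational(-17, 324), Pow(Mul(-2, -1), 2)) = Mul(Rational(-17, 324), Pow(2, 2)) = Mul(Rational(-17, 324), 4) = Rational(-17, 81)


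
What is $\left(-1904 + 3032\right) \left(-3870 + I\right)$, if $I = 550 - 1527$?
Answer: $-5467416$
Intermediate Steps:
$I = -977$
$\left(-1904 + 3032\right) \left(-3870 + I\right) = \left(-1904 + 3032\right) \left(-3870 - 977\right) = 1128 \left(-4847\right) = -5467416$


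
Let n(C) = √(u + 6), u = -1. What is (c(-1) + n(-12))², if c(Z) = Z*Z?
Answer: (1 + √5)² ≈ 10.472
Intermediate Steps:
n(C) = √5 (n(C) = √(-1 + 6) = √5)
c(Z) = Z²
(c(-1) + n(-12))² = ((-1)² + √5)² = (1 + √5)²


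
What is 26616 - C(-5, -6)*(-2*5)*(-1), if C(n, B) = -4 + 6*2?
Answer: 26536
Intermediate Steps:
C(n, B) = 8 (C(n, B) = -4 + 12 = 8)
26616 - C(-5, -6)*(-2*5)*(-1) = 26616 - 8*(-2*5)*(-1) = 26616 - 8*(-10)*(-1) = 26616 - (-80)*(-1) = 26616 - 1*80 = 26616 - 80 = 26536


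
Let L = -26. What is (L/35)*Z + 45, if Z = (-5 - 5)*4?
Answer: 523/7 ≈ 74.714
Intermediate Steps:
Z = -40 (Z = -10*4 = -40)
(L/35)*Z + 45 = -26/35*(-40) + 45 = 208/7 + 45 = 523/7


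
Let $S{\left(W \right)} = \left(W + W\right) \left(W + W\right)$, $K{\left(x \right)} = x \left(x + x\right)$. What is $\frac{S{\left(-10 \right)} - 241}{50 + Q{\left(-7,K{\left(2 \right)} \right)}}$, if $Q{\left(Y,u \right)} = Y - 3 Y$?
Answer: $\frac{159}{64} \approx 2.4844$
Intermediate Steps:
$K{\left(x \right)} = 2 x^{2}$ ($K{\left(x \right)} = x 2 x = 2 x^{2}$)
$Q{\left(Y,u \right)} = - 2 Y$
$S{\left(W \right)} = 4 W^{2}$ ($S{\left(W \right)} = 2 W 2 W = 4 W^{2}$)
$\frac{S{\left(-10 \right)} - 241}{50 + Q{\left(-7,K{\left(2 \right)} \right)}} = \frac{4 \left(-10\right)^{2} - 241}{50 - -14} = \frac{4 \cdot 100 - 241}{50 + 14} = \frac{400 - 241}{64} = 159 \cdot \frac{1}{64} = \frac{159}{64}$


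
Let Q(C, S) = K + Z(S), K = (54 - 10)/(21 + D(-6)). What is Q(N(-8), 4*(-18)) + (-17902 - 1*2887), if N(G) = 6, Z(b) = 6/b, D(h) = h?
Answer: -415723/20 ≈ -20786.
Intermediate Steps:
K = 44/15 (K = (54 - 10)/(21 - 6) = 44/15 ≈ 2.9333)
Q(C, S) = 44/15 + 6/S
Q(N(-8), 4*(-18)) + (-17902 - 1*2887) = (44/15 + 6/((4*(-18)))) + (-17902 - 1*2887) = (44/15 + 6/(-72)) + (-17902 - 2887) = (44/15 + 6*(-1/72)) - 20789 = (44/15 - 1/12) - 20789 = 57/20 - 20789 = -415723/20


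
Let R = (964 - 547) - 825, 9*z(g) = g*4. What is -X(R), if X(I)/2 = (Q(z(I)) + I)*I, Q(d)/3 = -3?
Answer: -340272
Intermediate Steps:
z(g) = 4*g/9 (z(g) = (g*4)/9 = (4*g)/9 = 4*g/9)
Q(d) = -9 (Q(d) = 3*(-3) = -9)
R = -408 (R = 417 - 825 = -408)
X(I) = 2*I*(-9 + I) (X(I) = 2*((-9 + I)*I) = 2*(I*(-9 + I)) = 2*I*(-9 + I))
-X(R) = -2*(-408)*(-9 - 408) = -2*(-408)*(-417) = -1*340272 = -340272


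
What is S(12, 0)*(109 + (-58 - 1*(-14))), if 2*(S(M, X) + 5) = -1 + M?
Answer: 65/2 ≈ 32.500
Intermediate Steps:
S(M, X) = -11/2 + M/2 (S(M, X) = -5 + (-1 + M)/2 = -5 + (-½ + M/2) = -11/2 + M/2)
S(12, 0)*(109 + (-58 - 1*(-14))) = (-11/2 + (½)*12)*(109 + (-58 - 1*(-14))) = (-11/2 + 6)*(109 + (-58 + 14)) = (109 - 44)/2 = (½)*65 = 65/2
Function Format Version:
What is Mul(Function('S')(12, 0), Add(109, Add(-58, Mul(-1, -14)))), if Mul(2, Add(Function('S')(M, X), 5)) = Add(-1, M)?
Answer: Rational(65, 2) ≈ 32.500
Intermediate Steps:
Function('S')(M, X) = Add(Rational(-11, 2), Mul(Rational(1, 2), M)) (Function('S')(M, X) = Add(-5, Mul(Rational(1, 2), Add(-1, M))) = Add(-5, Add(Rational(-1, 2), Mul(Rational(1, 2), M))) = Add(Rational(-11, 2), Mul(Rational(1, 2), M)))
Mul(Function('S')(12, 0), Add(109, Add(-58, Mul(-1, -14)))) = Mul(Add(Rational(-11, 2), Mul(Rational(1, 2), 12)), Add(109, Add(-58, Mul(-1, -14)))) = Mul(Add(Rational(-11, 2), 6), Add(109, Add(-58, 14))) = Mul(Rational(1, 2), Add(109, -44)) = Mul(Rational(1, 2), 65) = Rational(65, 2)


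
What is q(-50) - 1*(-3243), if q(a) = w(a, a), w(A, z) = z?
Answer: 3193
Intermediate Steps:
q(a) = a
q(-50) - 1*(-3243) = -50 - 1*(-3243) = -50 + 3243 = 3193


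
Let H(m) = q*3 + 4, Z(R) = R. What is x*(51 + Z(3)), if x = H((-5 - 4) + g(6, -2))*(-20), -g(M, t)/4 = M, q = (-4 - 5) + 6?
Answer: 5400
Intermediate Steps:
q = -3 (q = -9 + 6 = -3)
g(M, t) = -4*M
H(m) = -5 (H(m) = -3*3 + 4 = -9 + 4 = -5)
x = 100 (x = -5*(-20) = 100)
x*(51 + Z(3)) = 100*(51 + 3) = 100*54 = 5400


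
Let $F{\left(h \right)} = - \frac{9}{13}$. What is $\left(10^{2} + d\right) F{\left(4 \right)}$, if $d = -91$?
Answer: $- \frac{81}{13} \approx -6.2308$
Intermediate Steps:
$F{\left(h \right)} = - \frac{9}{13}$ ($F{\left(h \right)} = \left(-9\right) \frac{1}{13} = - \frac{9}{13}$)
$\left(10^{2} + d\right) F{\left(4 \right)} = \left(10^{2} - 91\right) \left(- \frac{9}{13}\right) = \left(100 - 91\right) \left(- \frac{9}{13}\right) = 9 \left(- \frac{9}{13}\right) = - \frac{81}{13}$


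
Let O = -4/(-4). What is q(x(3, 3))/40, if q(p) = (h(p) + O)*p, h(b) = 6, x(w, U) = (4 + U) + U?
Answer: 7/4 ≈ 1.7500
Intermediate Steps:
x(w, U) = 4 + 2*U
O = 1 (O = -4*(-1/4) = 1)
q(p) = 7*p (q(p) = (6 + 1)*p = 7*p)
q(x(3, 3))/40 = (7*(4 + 2*3))/40 = (7*(4 + 6))*(1/40) = (7*10)*(1/40) = 70*(1/40) = 7/4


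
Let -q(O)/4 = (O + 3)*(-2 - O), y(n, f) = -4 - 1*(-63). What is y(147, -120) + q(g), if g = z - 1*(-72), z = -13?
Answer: 15187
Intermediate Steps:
y(n, f) = 59 (y(n, f) = -4 + 63 = 59)
g = 59 (g = -13 - 1*(-72) = -13 + 72 = 59)
q(O) = -4*(-2 - O)*(3 + O) (q(O) = -4*(O + 3)*(-2 - O) = -4*(3 + O)*(-2 - O) = -4*(-2 - O)*(3 + O))
y(147, -120) + q(g) = 59 + (24 + 4*59² + 20*59) = 59 + (24 + 4*3481 + 1180) = 59 + (24 + 13924 + 1180) = 59 + 15128 = 15187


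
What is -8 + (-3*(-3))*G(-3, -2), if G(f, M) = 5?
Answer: 37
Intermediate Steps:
-8 + (-3*(-3))*G(-3, -2) = -8 - 3*(-3)*5 = -8 + 9*5 = -8 + 45 = 37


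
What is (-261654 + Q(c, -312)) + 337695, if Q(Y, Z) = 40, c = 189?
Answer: 76081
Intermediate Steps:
(-261654 + Q(c, -312)) + 337695 = (-261654 + 40) + 337695 = -261614 + 337695 = 76081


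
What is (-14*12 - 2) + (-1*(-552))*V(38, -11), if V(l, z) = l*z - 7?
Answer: -234770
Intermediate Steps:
V(l, z) = -7 + l*z
(-14*12 - 2) + (-1*(-552))*V(38, -11) = (-14*12 - 2) + (-1*(-552))*(-7 + 38*(-11)) = (-168 - 2) + 552*(-7 - 418) = -170 + 552*(-425) = -170 - 234600 = -234770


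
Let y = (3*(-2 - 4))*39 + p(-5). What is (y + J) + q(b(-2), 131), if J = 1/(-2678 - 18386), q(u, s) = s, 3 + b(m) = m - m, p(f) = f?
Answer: -12132865/21064 ≈ -576.00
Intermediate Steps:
b(m) = -3 (b(m) = -3 + (m - m) = -3 + 0 = -3)
J = -1/21064 (J = 1/(-21064) = -1/21064 ≈ -4.7474e-5)
y = -707 (y = (3*(-2 - 4))*39 - 5 = (3*(-6))*39 - 5 = -18*39 - 5 = -702 - 5 = -707)
(y + J) + q(b(-2), 131) = (-707 - 1/21064) + 131 = -14892249/21064 + 131 = -12132865/21064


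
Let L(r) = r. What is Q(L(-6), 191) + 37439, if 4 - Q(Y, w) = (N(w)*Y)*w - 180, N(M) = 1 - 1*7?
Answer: 30747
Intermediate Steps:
N(M) = -6 (N(M) = 1 - 7 = -6)
Q(Y, w) = 184 + 6*Y*w (Q(Y, w) = 4 - ((-6*Y)*w - 180) = 4 - (-6*Y*w - 180) = 4 - (-180 - 6*Y*w) = 4 + (180 + 6*Y*w) = 184 + 6*Y*w)
Q(L(-6), 191) + 37439 = (184 + 6*(-6)*191) + 37439 = (184 - 6876) + 37439 = -6692 + 37439 = 30747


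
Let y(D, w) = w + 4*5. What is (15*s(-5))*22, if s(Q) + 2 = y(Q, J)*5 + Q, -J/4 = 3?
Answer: 10890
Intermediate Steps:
J = -12 (J = -4*3 = -12)
y(D, w) = 20 + w (y(D, w) = w + 20 = 20 + w)
s(Q) = 38 + Q (s(Q) = -2 + ((20 - 12)*5 + Q) = -2 + (8*5 + Q) = -2 + (40 + Q) = 38 + Q)
(15*s(-5))*22 = (15*(38 - 5))*22 = (15*33)*22 = 495*22 = 10890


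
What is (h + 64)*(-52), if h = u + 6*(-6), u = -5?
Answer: -1196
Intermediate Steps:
h = -41 (h = -5 + 6*(-6) = -5 - 36 = -41)
(h + 64)*(-52) = (-41 + 64)*(-52) = 23*(-52) = -1196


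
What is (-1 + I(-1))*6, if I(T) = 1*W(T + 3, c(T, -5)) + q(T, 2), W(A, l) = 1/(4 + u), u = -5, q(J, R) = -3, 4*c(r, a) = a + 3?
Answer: -30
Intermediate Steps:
c(r, a) = 3/4 + a/4 (c(r, a) = (a + 3)/4 = (3 + a)/4 = 3/4 + a/4)
W(A, l) = -1 (W(A, l) = 1/(4 - 5) = 1/(-1) = -1)
I(T) = -4 (I(T) = 1*(-1) - 3 = -1 - 3 = -4)
(-1 + I(-1))*6 = (-1 - 4)*6 = -5*6 = -30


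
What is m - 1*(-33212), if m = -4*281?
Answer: 32088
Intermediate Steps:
m = -1124
m - 1*(-33212) = -1124 - 1*(-33212) = -1124 + 33212 = 32088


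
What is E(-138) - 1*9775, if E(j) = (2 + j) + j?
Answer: -10049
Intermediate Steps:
E(j) = 2 + 2*j
E(-138) - 1*9775 = (2 + 2*(-138)) - 1*9775 = (2 - 276) - 9775 = -274 - 9775 = -10049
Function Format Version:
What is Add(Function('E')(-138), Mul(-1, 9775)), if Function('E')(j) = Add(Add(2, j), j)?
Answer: -10049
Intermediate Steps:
Function('E')(j) = Add(2, Mul(2, j))
Add(Function('E')(-138), Mul(-1, 9775)) = Add(Add(2, Mul(2, -138)), Mul(-1, 9775)) = Add(Add(2, -276), -9775) = Add(-274, -9775) = -10049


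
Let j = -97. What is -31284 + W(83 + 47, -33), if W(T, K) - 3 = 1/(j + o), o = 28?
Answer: -2158390/69 ≈ -31281.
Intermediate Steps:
W(T, K) = 206/69 (W(T, K) = 3 + 1/(-97 + 28) = 3 + 1/(-69) = 3 - 1/69 = 206/69)
-31284 + W(83 + 47, -33) = -31284 + 206/69 = -2158390/69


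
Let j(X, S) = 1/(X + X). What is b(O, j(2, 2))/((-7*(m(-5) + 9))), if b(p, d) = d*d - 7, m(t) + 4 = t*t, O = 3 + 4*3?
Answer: 37/1120 ≈ 0.033036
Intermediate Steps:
j(X, S) = 1/(2*X)
O = 15 (O = 3 + 12 = 15)
m(t) = -4 + t**2 (m(t) = -4 + t*t = -4 + t**2)
b(p, d) = -7 + d**2 (b(p, d) = d**2 - 7 = -7 + d**2)
b(O, j(2, 2))/((-7*(m(-5) + 9))) = (-7 + ((1/2)/2)**2)/((-7*((-4 + (-5)**2) + 9))) = (-7 + ((1/2)*(1/2))**2)/((-7*((-4 + 25) + 9))) = (-7 + (1/4)**2)/((-7*(21 + 9))) = (-7 + 1/16)/((-7*30)) = -111/16/(-210) = -111/16*(-1/210) = 37/1120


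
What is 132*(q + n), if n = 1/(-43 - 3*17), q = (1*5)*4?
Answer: 124014/47 ≈ 2638.6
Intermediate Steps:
q = 20 (q = 5*4 = 20)
n = -1/94 (n = 1/(-43 - 51) = 1/(-94) = -1/94 ≈ -0.010638)
132*(q + n) = 132*(20 - 1/94) = 132*(1879/94) = 124014/47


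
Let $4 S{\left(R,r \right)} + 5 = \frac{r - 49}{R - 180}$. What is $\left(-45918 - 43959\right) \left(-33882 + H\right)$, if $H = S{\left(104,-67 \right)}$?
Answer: $\frac{115721041473}{38} \approx 3.0453 \cdot 10^{9}$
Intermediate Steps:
$S{\left(R,r \right)} = - \frac{5}{4} + \frac{-49 + r}{4 \left(-180 + R\right)}$ ($S{\left(R,r \right)} = - \frac{5}{4} + \frac{\left(r - 49\right) \frac{1}{R - 180}}{4} = - \frac{5}{4} + \frac{\left(-49 + r\right) \frac{1}{-180 + R}}{4} = - \frac{5}{4} + \frac{\frac{1}{-180 + R} \left(-49 + r\right)}{4} = - \frac{5}{4} + \frac{-49 + r}{4 \left(-180 + R\right)}$)
$H = - \frac{33}{38}$ ($H = \frac{851 - 67 - 520}{4 \left(-180 + 104\right)} = \frac{851 - 67 - 520}{4 \left(-76\right)} = \frac{1}{4} \left(- \frac{1}{76}\right) 264 = - \frac{33}{38} \approx -0.86842$)
$\left(-45918 - 43959\right) \left(-33882 + H\right) = \left(-45918 - 43959\right) \left(-33882 - \frac{33}{38}\right) = \left(-89877\right) \left(- \frac{1287549}{38}\right) = \frac{115721041473}{38}$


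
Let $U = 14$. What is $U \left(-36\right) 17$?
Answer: $-8568$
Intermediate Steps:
$U \left(-36\right) 17 = 14 \left(-36\right) 17 = \left(-504\right) 17 = -8568$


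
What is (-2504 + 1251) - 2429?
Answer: -3682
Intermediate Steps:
(-2504 + 1251) - 2429 = -1253 - 2429 = -3682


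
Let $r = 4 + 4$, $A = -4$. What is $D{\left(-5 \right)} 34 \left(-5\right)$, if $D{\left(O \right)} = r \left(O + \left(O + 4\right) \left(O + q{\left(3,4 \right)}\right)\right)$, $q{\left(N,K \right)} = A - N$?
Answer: $-9520$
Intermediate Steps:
$q{\left(N,K \right)} = -4 - N$
$r = 8$
$D{\left(O \right)} = 8 O + 8 \left(-7 + O\right) \left(4 + O\right)$ ($D{\left(O \right)} = 8 \left(O + \left(O + 4\right) \left(O - 7\right)\right) = 8 \left(O + \left(4 + O\right) \left(O - 7\right)\right) = 8 \left(O + \left(4 + O\right) \left(-7 + O\right)\right) = 8 \left(O + \left(-7 + O\right) \left(4 + O\right)\right) = 8 O + 8 \left(-7 + O\right) \left(4 + O\right)$)
$D{\left(-5 \right)} 34 \left(-5\right) = \left(-224 - -80 + 8 \left(-5\right)^{2}\right) 34 \left(-5\right) = \left(-224 + 80 + 8 \cdot 25\right) 34 \left(-5\right) = \left(-224 + 80 + 200\right) 34 \left(-5\right) = 56 \cdot 34 \left(-5\right) = 1904 \left(-5\right) = -9520$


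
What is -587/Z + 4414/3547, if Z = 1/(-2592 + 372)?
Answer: 4622241994/3547 ≈ 1.3031e+6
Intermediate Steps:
Z = -1/2220 (Z = 1/(-2220) = -1/2220 ≈ -0.00045045)
-587/Z + 4414/3547 = -587/(-1/2220) + 4414/3547 = -587*(-2220) + 4414*(1/3547) = 1303140 + 4414/3547 = 4622241994/3547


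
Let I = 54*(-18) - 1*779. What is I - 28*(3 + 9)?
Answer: -2087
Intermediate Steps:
I = -1751 (I = -972 - 779 = -1751)
I - 28*(3 + 9) = -1751 - 28*(3 + 9) = -1751 - 28*12 = -1751 - 1*336 = -1751 - 336 = -2087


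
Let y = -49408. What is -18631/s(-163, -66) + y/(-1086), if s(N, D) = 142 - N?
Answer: -2581913/165615 ≈ -15.590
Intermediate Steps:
-18631/s(-163, -66) + y/(-1086) = -18631/(142 - 1*(-163)) - 49408/(-1086) = -18631/(142 + 163) - 49408*(-1/1086) = -18631/305 + 24704/543 = -2581913/165615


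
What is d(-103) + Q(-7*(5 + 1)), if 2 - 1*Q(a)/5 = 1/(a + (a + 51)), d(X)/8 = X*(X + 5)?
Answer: 2665151/33 ≈ 80762.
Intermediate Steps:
d(X) = 8*X*(5 + X) (d(X) = 8*(X*(X + 5)) = 8*(X*(5 + X)) = 8*X*(5 + X))
Q(a) = 10 - 5/(51 + 2*a) (Q(a) = 10 - 5/(a + (a + 51)) = 10 - 5/(a + (51 + a)) = 10 - 5/(51 + 2*a))
d(-103) + Q(-7*(5 + 1)) = 8*(-103)*(5 - 103) + 5*(101 + 4*(-7*(5 + 1)))/(51 + 2*(-7*(5 + 1))) = 8*(-103)*(-98) + 5*(101 + 4*(-7*6))/(51 + 2*(-7*6)) = 80752 + 5*(101 + 4*(-42))/(51 + 2*(-42)) = 80752 + 5*(101 - 168)/(51 - 84) = 80752 + 5*(-67)/(-33) = 80752 + 5*(-1/33)*(-67) = 80752 + 335/33 = 2665151/33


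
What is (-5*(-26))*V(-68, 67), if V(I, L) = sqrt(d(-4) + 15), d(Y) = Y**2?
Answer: 130*sqrt(31) ≈ 723.81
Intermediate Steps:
V(I, L) = sqrt(31) (V(I, L) = sqrt((-4)**2 + 15) = sqrt(16 + 15) = sqrt(31))
(-5*(-26))*V(-68, 67) = (-5*(-26))*sqrt(31) = 130*sqrt(31)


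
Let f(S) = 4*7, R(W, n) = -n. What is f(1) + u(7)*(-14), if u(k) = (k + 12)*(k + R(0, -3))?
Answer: -2632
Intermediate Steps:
f(S) = 28
u(k) = (3 + k)*(12 + k) (u(k) = (k + 12)*(k - 1*(-3)) = (12 + k)*(k + 3) = (12 + k)*(3 + k) = (3 + k)*(12 + k))
f(1) + u(7)*(-14) = 28 + (36 + 7² + 15*7)*(-14) = 28 + (36 + 49 + 105)*(-14) = 28 + 190*(-14) = 28 - 2660 = -2632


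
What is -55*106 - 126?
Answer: -5956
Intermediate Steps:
-55*106 - 126 = -5830 - 126 = -5956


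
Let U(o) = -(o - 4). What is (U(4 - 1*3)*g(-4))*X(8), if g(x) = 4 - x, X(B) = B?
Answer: 192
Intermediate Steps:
U(o) = 4 - o (U(o) = -(-4 + o) = 4 - o)
(U(4 - 1*3)*g(-4))*X(8) = ((4 - (4 - 1*3))*(4 - 1*(-4)))*8 = ((4 - (4 - 3))*(4 + 4))*8 = ((4 - 1*1)*8)*8 = ((4 - 1)*8)*8 = (3*8)*8 = 24*8 = 192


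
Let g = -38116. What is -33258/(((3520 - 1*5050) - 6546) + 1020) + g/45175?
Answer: 15813893/4086600 ≈ 3.8697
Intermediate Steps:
-33258/(((3520 - 1*5050) - 6546) + 1020) + g/45175 = -33258/(((3520 - 1*5050) - 6546) + 1020) - 38116/45175 = -33258/(((3520 - 5050) - 6546) + 1020) - 38116*1/45175 = -33258/((-1530 - 6546) + 1020) - 2932/3475 = -33258/(-8076 + 1020) - 2932/3475 = -33258/(-7056) - 2932/3475 = -33258*(-1/7056) - 2932/3475 = 5543/1176 - 2932/3475 = 15813893/4086600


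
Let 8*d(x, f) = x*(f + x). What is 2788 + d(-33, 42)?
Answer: 22007/8 ≈ 2750.9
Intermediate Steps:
d(x, f) = x*(f + x)/8 (d(x, f) = (x*(f + x))/8 = x*(f + x)/8)
2788 + d(-33, 42) = 2788 + (⅛)*(-33)*(42 - 33) = 2788 + (⅛)*(-33)*9 = 2788 - 297/8 = 22007/8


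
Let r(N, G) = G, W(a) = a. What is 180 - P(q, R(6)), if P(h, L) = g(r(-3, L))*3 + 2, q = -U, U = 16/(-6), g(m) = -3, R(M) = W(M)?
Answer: 187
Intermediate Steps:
R(M) = M
U = -8/3 (U = 16*(-1/6) = -8/3 ≈ -2.6667)
q = 8/3 (q = -1*(-8/3) = 8/3 ≈ 2.6667)
P(h, L) = -7 (P(h, L) = -3*3 + 2 = -9 + 2 = -7)
180 - P(q, R(6)) = 180 - 1*(-7) = 180 + 7 = 187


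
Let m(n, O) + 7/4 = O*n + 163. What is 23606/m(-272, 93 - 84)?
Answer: -94424/9147 ≈ -10.323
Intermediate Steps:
m(n, O) = 645/4 + O*n (m(n, O) = -7/4 + (O*n + 163) = -7/4 + (163 + O*n) = 645/4 + O*n)
23606/m(-272, 93 - 84) = 23606/(645/4 + (93 - 84)*(-272)) = 23606/(645/4 + 9*(-272)) = 23606/(645/4 - 2448) = 23606/(-9147/4) = 23606*(-4/9147) = -94424/9147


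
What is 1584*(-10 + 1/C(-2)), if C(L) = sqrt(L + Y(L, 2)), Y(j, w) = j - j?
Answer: -15840 - 792*I*sqrt(2) ≈ -15840.0 - 1120.1*I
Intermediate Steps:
Y(j, w) = 0
C(L) = sqrt(L) (C(L) = sqrt(L + 0) = sqrt(L))
1584*(-10 + 1/C(-2)) = 1584*(-10 + 1/(sqrt(-2))) = 1584*(-10 + 1/(I*sqrt(2))) = 1584*(-10 - I*sqrt(2)/2) = -15840 - 792*I*sqrt(2)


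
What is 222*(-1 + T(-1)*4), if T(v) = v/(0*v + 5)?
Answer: -1998/5 ≈ -399.60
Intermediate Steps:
T(v) = v/5 (T(v) = v/(0 + 5) = v/5)
222*(-1 + T(-1)*4) = 222*(-1 + ((1/5)*(-1))*4) = 222*(-1 - 1/5*4) = 222*(-1 - 4/5) = 222*(-9/5) = -1998/5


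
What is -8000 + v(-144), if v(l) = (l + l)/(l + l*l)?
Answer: -1144002/143 ≈ -8000.0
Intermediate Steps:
v(l) = 2*l/(l + l²) (v(l) = (2*l)/(l + l²) = 2*l/(l + l²))
-8000 + v(-144) = -8000 + 2/(1 - 144) = -8000 + 2/(-143) = -8000 + 2*(-1/143) = -8000 - 2/143 = -1144002/143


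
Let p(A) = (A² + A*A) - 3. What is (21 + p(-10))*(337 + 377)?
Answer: 155652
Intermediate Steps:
p(A) = -3 + 2*A² (p(A) = (A² + A²) - 3 = 2*A² - 3 = -3 + 2*A²)
(21 + p(-10))*(337 + 377) = (21 + (-3 + 2*(-10)²))*(337 + 377) = (21 + (-3 + 2*100))*714 = (21 + (-3 + 200))*714 = (21 + 197)*714 = 218*714 = 155652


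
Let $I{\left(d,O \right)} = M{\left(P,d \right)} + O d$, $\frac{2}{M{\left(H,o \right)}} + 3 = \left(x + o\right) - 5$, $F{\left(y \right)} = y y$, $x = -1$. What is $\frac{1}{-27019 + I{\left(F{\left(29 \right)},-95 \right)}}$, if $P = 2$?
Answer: $- \frac{416}{44476223} \approx -9.3533 \cdot 10^{-6}$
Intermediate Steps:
$F{\left(y \right)} = y^{2}$
$M{\left(H,o \right)} = \frac{2}{-9 + o}$ ($M{\left(H,o \right)} = \frac{2}{-3 + \left(\left(-1 + o\right) - 5\right)} = \frac{2}{-3 + \left(-6 + o\right)} = \frac{2}{-9 + o}$)
$I{\left(d,O \right)} = \frac{2}{-9 + d} + O d$
$\frac{1}{-27019 + I{\left(F{\left(29 \right)},-95 \right)}} = \frac{1}{-27019 + \frac{2 - 95 \cdot 29^{2} \left(-9 + 29^{2}\right)}{-9 + 29^{2}}} = \frac{1}{-27019 + \frac{2 - 79895 \left(-9 + 841\right)}{-9 + 841}} = \frac{1}{-27019 + \frac{2 - 79895 \cdot 832}{832}} = \frac{1}{-27019 + \frac{2 - 66472640}{832}} = \frac{1}{-27019 + \frac{1}{832} \left(-66472638\right)} = \frac{1}{-27019 - \frac{33236319}{416}} = \frac{1}{- \frac{44476223}{416}} = - \frac{416}{44476223}$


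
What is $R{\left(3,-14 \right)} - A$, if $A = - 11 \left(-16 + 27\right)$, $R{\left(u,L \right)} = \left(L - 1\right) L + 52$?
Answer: $383$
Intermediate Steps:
$R{\left(u,L \right)} = 52 + L \left(-1 + L\right)$ ($R{\left(u,L \right)} = \left(L - 1\right) L + 52 = \left(-1 + L\right) L + 52 = L \left(-1 + L\right) + 52 = 52 + L \left(-1 + L\right)$)
$A = -121$ ($A = \left(-11\right) 11 = -121$)
$R{\left(3,-14 \right)} - A = \left(52 + \left(-14\right)^{2} - -14\right) - -121 = \left(52 + 196 + 14\right) + 121 = 262 + 121 = 383$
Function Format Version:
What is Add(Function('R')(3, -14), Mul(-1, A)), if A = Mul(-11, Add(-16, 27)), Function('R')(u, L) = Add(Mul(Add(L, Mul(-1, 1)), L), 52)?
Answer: 383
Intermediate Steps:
Function('R')(u, L) = Add(52, Mul(L, Add(-1, L))) (Function('R')(u, L) = Add(Mul(Add(L, -1), L), 52) = Add(Mul(Add(-1, L), L), 52) = Add(Mul(L, Add(-1, L)), 52) = Add(52, Mul(L, Add(-1, L))))
A = -121 (A = Mul(-11, 11) = -121)
Add(Function('R')(3, -14), Mul(-1, A)) = Add(Add(52, Pow(-14, 2), Mul(-1, -14)), Mul(-1, -121)) = Add(Add(52, 196, 14), 121) = Add(262, 121) = 383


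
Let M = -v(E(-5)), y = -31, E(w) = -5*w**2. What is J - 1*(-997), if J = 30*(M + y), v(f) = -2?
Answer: 127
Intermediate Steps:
M = 2 (M = -1*(-2) = 2)
J = -870 (J = 30*(2 - 31) = 30*(-29) = -870)
J - 1*(-997) = -870 - 1*(-997) = -870 + 997 = 127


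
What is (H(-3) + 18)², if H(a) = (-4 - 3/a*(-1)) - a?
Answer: 256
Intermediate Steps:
H(a) = -4 - a + 3/a (H(a) = (-4 + 3/a) - a = -4 - a + 3/a)
(H(-3) + 18)² = ((-4 - 1*(-3) + 3/(-3)) + 18)² = ((-4 + 3 + 3*(-⅓)) + 18)² = ((-4 + 3 - 1) + 18)² = (-2 + 18)² = 16² = 256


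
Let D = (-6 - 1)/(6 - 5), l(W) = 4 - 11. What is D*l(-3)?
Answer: 49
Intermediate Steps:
l(W) = -7
D = -7 (D = -7/1 = -7*1 = -7)
D*l(-3) = -7*(-7) = 49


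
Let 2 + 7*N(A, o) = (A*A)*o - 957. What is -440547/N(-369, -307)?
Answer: 3083829/41802386 ≈ 0.073772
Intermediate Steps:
N(A, o) = -137 + o*A²/7 (N(A, o) = -2/7 + ((A*A)*o - 957)/7 = -2/7 + (A²*o - 957)/7 = -2/7 + (o*A² - 957)/7 = -2/7 + (-957 + o*A²)/7 = -2/7 + (-957/7 + o*A²/7) = -137 + o*A²/7)
-440547/N(-369, -307) = -440547/(-137 + (⅐)*(-307)*(-369)²) = -440547/(-137 + (⅐)*(-307)*136161) = -440547/(-137 - 41801427/7) = -440547/(-41802386/7) = -440547*(-7/41802386) = 3083829/41802386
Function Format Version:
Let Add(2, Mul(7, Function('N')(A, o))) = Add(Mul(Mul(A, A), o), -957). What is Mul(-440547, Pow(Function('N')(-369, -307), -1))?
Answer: Rational(3083829, 41802386) ≈ 0.073772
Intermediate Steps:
Function('N')(A, o) = Add(-137, Mul(Rational(1, 7), o, Pow(A, 2))) (Function('N')(A, o) = Add(Rational(-2, 7), Mul(Rational(1, 7), Add(Mul(Mul(A, A), o), -957))) = Add(Rational(-2, 7), Mul(Rational(1, 7), Add(Mul(Pow(A, 2), o), -957))) = Add(Rational(-2, 7), Mul(Rational(1, 7), Add(Mul(o, Pow(A, 2)), -957))) = Add(Rational(-2, 7), Mul(Rational(1, 7), Add(-957, Mul(o, Pow(A, 2))))) = Add(Rational(-2, 7), Add(Rational(-957, 7), Mul(Rational(1, 7), o, Pow(A, 2)))) = Add(-137, Mul(Rational(1, 7), o, Pow(A, 2))))
Mul(-440547, Pow(Function('N')(-369, -307), -1)) = Mul(-440547, Pow(Add(-137, Mul(Rational(1, 7), -307, Pow(-369, 2))), -1)) = Mul(-440547, Pow(Add(-137, Mul(Rational(1, 7), -307, 136161)), -1)) = Mul(-440547, Pow(Add(-137, Rational(-41801427, 7)), -1)) = Mul(-440547, Pow(Rational(-41802386, 7), -1)) = Mul(-440547, Rational(-7, 41802386)) = Rational(3083829, 41802386)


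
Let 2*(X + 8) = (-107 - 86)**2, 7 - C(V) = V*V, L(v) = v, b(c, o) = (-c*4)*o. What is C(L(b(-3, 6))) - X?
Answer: -47587/2 ≈ -23794.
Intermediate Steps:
b(c, o) = -4*c*o (b(c, o) = (-4*c)*o = -4*c*o)
C(V) = 7 - V**2 (C(V) = 7 - V*V = 7 - V**2)
X = 37233/2 (X = -8 + (-107 - 86)**2/2 = -8 + (1/2)*(-193)**2 = -8 + (1/2)*37249 = -8 + 37249/2 = 37233/2 ≈ 18617.)
C(L(b(-3, 6))) - X = (7 - (-4*(-3)*6)**2) - 1*37233/2 = (7 - 1*72**2) - 37233/2 = (7 - 1*5184) - 37233/2 = (7 - 5184) - 37233/2 = -5177 - 37233/2 = -47587/2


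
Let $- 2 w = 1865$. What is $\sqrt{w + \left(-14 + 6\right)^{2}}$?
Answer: $\frac{3 i \sqrt{386}}{2} \approx 29.47 i$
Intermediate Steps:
$w = - \frac{1865}{2}$ ($w = \left(- \frac{1}{2}\right) 1865 = - \frac{1865}{2} \approx -932.5$)
$\sqrt{w + \left(-14 + 6\right)^{2}} = \sqrt{- \frac{1865}{2} + \left(-14 + 6\right)^{2}} = \sqrt{- \frac{1865}{2} + \left(-8\right)^{2}} = \sqrt{- \frac{1865}{2} + 64} = \sqrt{- \frac{1737}{2}} = \frac{3 i \sqrt{386}}{2}$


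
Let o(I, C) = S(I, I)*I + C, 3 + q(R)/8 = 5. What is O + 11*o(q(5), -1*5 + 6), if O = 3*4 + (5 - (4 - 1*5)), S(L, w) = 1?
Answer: 205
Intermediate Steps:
q(R) = 16 (q(R) = -24 + 8*5 = -24 + 40 = 16)
O = 18 (O = 12 + (5 - (4 - 5)) = 12 + (5 - 1*(-1)) = 12 + (5 + 1) = 12 + 6 = 18)
o(I, C) = C + I (o(I, C) = 1*I + C = I + C = C + I)
O + 11*o(q(5), -1*5 + 6) = 18 + 11*((-1*5 + 6) + 16) = 18 + 11*((-5 + 6) + 16) = 18 + 11*(1 + 16) = 18 + 11*17 = 18 + 187 = 205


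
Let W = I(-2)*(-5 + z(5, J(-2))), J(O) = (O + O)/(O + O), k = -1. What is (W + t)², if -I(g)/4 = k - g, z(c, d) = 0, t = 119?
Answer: 19321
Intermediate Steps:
J(O) = 1 (J(O) = (2*O)/((2*O)) = (2*O)*(1/(2*O)) = 1)
I(g) = 4 + 4*g (I(g) = -4*(-1 - g) = 4 + 4*g)
W = 20 (W = (4 + 4*(-2))*(-5 + 0) = (4 - 8)*(-5) = -4*(-5) = 20)
(W + t)² = (20 + 119)² = 139² = 19321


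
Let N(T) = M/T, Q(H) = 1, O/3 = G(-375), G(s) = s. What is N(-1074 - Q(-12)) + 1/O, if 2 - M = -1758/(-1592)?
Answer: -66313/38506500 ≈ -0.0017221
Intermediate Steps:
O = -1125 (O = 3*(-375) = -1125)
M = 713/796 (M = 2 - (-1758)/(-1592) = 2 - (-1758)*(-1)/1592 = 2 - 1*879/796 = 2 - 879/796 = 713/796 ≈ 0.89573)
N(T) = 713/(796*T)
N(-1074 - Q(-12)) + 1/O = 713/(796*(-1074 - 1*1)) + 1/(-1125) = 713/(796*(-1074 - 1)) - 1/1125 = (713/796)/(-1075) - 1/1125 = (713/796)*(-1/1075) - 1/1125 = -713/855700 - 1/1125 = -66313/38506500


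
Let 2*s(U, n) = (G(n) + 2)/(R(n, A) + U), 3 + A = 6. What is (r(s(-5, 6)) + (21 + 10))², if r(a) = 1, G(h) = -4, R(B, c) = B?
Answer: 1024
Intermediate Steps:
A = 3 (A = -3 + 6 = 3)
s(U, n) = -1/(U + n) (s(U, n) = ((-4 + 2)/(n + U))/2 = (-2/(U + n))/2 = -1/(U + n))
(r(s(-5, 6)) + (21 + 10))² = (1 + (21 + 10))² = (1 + 31)² = 32² = 1024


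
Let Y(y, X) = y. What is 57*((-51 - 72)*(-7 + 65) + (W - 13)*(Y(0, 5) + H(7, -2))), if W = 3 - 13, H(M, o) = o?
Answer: -404016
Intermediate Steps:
W = -10
57*((-51 - 72)*(-7 + 65) + (W - 13)*(Y(0, 5) + H(7, -2))) = 57*((-51 - 72)*(-7 + 65) + (-10 - 13)*(0 - 2)) = 57*(-123*58 - 23*(-2)) = 57*(-7134 + 46) = 57*(-7088) = -404016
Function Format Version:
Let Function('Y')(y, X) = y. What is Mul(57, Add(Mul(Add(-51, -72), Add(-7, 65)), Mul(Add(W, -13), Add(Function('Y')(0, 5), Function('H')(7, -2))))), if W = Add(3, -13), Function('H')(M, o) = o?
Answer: -404016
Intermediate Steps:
W = -10
Mul(57, Add(Mul(Add(-51, -72), Add(-7, 65)), Mul(Add(W, -13), Add(Function('Y')(0, 5), Function('H')(7, -2))))) = Mul(57, Add(Mul(Add(-51, -72), Add(-7, 65)), Mul(Add(-10, -13), Add(0, -2)))) = Mul(57, Add(Mul(-123, 58), Mul(-23, -2))) = Mul(57, Add(-7134, 46)) = Mul(57, -7088) = -404016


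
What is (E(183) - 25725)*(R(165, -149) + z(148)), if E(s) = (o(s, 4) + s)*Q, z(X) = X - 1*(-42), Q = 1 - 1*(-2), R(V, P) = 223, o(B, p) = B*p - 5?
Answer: -9496935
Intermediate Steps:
o(B, p) = -5 + B*p
Q = 3 (Q = 1 + 2 = 3)
z(X) = 42 + X (z(X) = X + 42 = 42 + X)
E(s) = -15 + 15*s (E(s) = ((-5 + s*4) + s)*3 = ((-5 + 4*s) + s)*3 = (-5 + 5*s)*3 = -15 + 15*s)
(E(183) - 25725)*(R(165, -149) + z(148)) = ((-15 + 15*183) - 25725)*(223 + (42 + 148)) = ((-15 + 2745) - 25725)*(223 + 190) = (2730 - 25725)*413 = -22995*413 = -9496935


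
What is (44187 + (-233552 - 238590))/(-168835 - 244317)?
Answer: 427955/413152 ≈ 1.0358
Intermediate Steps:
(44187 + (-233552 - 238590))/(-168835 - 244317) = (44187 - 472142)/(-413152) = -427955*(-1/413152) = 427955/413152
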